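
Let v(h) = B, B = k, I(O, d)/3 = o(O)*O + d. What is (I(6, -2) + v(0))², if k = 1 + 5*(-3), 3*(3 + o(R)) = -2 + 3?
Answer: 4624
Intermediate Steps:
o(R) = -8/3 (o(R) = -3 + (-2 + 3)/3 = -3 + (⅓)*1 = -3 + ⅓ = -8/3)
I(O, d) = -8*O + 3*d (I(O, d) = 3*(-8*O/3 + d) = 3*(d - 8*O/3) = -8*O + 3*d)
k = -14 (k = 1 - 15 = -14)
B = -14
v(h) = -14
(I(6, -2) + v(0))² = ((-8*6 + 3*(-2)) - 14)² = ((-48 - 6) - 14)² = (-54 - 14)² = (-68)² = 4624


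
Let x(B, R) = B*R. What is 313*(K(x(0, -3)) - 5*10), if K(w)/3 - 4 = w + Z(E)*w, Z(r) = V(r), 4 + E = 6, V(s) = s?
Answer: -11894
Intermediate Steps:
E = 2 (E = -4 + 6 = 2)
Z(r) = r
K(w) = 12 + 9*w (K(w) = 12 + 3*(w + 2*w) = 12 + 3*(3*w) = 12 + 9*w)
313*(K(x(0, -3)) - 5*10) = 313*((12 + 9*(0*(-3))) - 5*10) = 313*((12 + 9*0) - 50) = 313*((12 + 0) - 50) = 313*(12 - 50) = 313*(-38) = -11894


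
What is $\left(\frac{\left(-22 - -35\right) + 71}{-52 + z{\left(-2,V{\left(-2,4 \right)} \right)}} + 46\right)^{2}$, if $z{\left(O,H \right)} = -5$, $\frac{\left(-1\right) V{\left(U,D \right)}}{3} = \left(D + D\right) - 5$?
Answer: $\frac{715716}{361} \approx 1982.6$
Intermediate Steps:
$V{\left(U,D \right)} = 15 - 6 D$ ($V{\left(U,D \right)} = - 3 \left(\left(D + D\right) - 5\right) = - 3 \left(2 D - 5\right) = - 3 \left(-5 + 2 D\right) = 15 - 6 D$)
$\left(\frac{\left(-22 - -35\right) + 71}{-52 + z{\left(-2,V{\left(-2,4 \right)} \right)}} + 46\right)^{2} = \left(\frac{\left(-22 - -35\right) + 71}{-52 - 5} + 46\right)^{2} = \left(\frac{\left(-22 + 35\right) + 71}{-57} + 46\right)^{2} = \left(\left(13 + 71\right) \left(- \frac{1}{57}\right) + 46\right)^{2} = \left(84 \left(- \frac{1}{57}\right) + 46\right)^{2} = \left(- \frac{28}{19} + 46\right)^{2} = \left(\frac{846}{19}\right)^{2} = \frac{715716}{361}$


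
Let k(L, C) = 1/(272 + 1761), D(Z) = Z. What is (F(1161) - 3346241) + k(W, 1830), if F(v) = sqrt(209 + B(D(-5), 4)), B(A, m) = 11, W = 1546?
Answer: -6802907952/2033 + 2*sqrt(55) ≈ -3.3462e+6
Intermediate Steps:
F(v) = 2*sqrt(55) (F(v) = sqrt(209 + 11) = sqrt(220) = 2*sqrt(55))
k(L, C) = 1/2033
(F(1161) - 3346241) + k(W, 1830) = (2*sqrt(55) - 3346241) + 1/2033 = (-3346241 + 2*sqrt(55)) + 1/2033 = -6802907952/2033 + 2*sqrt(55)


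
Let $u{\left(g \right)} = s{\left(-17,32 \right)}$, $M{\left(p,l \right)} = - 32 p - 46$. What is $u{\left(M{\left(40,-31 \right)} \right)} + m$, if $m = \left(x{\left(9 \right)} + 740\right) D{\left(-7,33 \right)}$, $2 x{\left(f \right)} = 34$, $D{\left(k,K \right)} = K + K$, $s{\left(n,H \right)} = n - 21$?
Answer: $49924$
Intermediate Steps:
$M{\left(p,l \right)} = -46 - 32 p$
$s{\left(n,H \right)} = -21 + n$ ($s{\left(n,H \right)} = n - 21 = -21 + n$)
$u{\left(g \right)} = -38$ ($u{\left(g \right)} = -21 - 17 = -38$)
$D{\left(k,K \right)} = 2 K$
$x{\left(f \right)} = 17$ ($x{\left(f \right)} = \frac{1}{2} \cdot 34 = 17$)
$m = 49962$ ($m = \left(17 + 740\right) 2 \cdot 33 = 757 \cdot 66 = 49962$)
$u{\left(M{\left(40,-31 \right)} \right)} + m = -38 + 49962 = 49924$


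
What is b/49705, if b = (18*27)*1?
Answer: 486/49705 ≈ 0.0097777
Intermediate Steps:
b = 486 (b = 486*1 = 486)
b/49705 = 486/49705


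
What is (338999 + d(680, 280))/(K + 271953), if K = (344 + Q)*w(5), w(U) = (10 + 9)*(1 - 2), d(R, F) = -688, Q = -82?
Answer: 338311/266975 ≈ 1.2672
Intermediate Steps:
w(U) = -19 (w(U) = 19*(-1) = -19)
K = -4978 (K = (344 - 82)*(-19) = 262*(-19) = -4978)
(338999 + d(680, 280))/(K + 271953) = (338999 - 688)/(-4978 + 271953) = 338311/266975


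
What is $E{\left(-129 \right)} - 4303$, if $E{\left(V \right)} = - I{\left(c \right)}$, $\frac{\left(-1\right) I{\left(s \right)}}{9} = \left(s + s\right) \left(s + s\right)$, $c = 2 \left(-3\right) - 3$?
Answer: $-1387$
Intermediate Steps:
$c = -9$ ($c = -6 - 3 = -9$)
$I{\left(s \right)} = - 36 s^{2}$ ($I{\left(s \right)} = - 9 \left(s + s\right) \left(s + s\right) = - 9 \cdot 2 s 2 s = - 9 \cdot 4 s^{2} = - 36 s^{2}$)
$E{\left(V \right)} = 2916$ ($E{\left(V \right)} = - \left(-36\right) \left(-9\right)^{2} = - \left(-36\right) 81 = \left(-1\right) \left(-2916\right) = 2916$)
$E{\left(-129 \right)} - 4303 = 2916 - 4303 = -1387$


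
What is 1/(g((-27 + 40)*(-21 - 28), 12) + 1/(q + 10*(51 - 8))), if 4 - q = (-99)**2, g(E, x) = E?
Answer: -9367/5966780 ≈ -0.0015699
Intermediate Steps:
q = -9797 (q = 4 - 1*(-99)**2 = 4 - 1*9801 = 4 - 9801 = -9797)
1/(g((-27 + 40)*(-21 - 28), 12) + 1/(q + 10*(51 - 8))) = 1/((-27 + 40)*(-21 - 28) + 1/(-9797 + 10*(51 - 8))) = 1/(13*(-49) + 1/(-9797 + 10*43)) = 1/(-637 + 1/(-9797 + 430)) = 1/(-637 + 1/(-9367)) = 1/(-637 - 1/9367) = 1/(-5966780/9367) = -9367/5966780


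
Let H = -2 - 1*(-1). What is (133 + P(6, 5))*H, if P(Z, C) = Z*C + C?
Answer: -168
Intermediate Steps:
H = -1 (H = -2 + 1 = -1)
P(Z, C) = C + C*Z (P(Z, C) = C*Z + C = C + C*Z)
(133 + P(6, 5))*H = (133 + 5*(1 + 6))*(-1) = (133 + 5*7)*(-1) = (133 + 35)*(-1) = 168*(-1) = -168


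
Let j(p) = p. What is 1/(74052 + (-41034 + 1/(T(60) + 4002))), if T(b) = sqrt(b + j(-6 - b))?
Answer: 528816622182/17460467363343313 + I*sqrt(6)/17460467363343313 ≈ 3.0287e-5 + 1.4029e-16*I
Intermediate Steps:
T(b) = I*sqrt(6) (T(b) = sqrt(b + (-6 - b)) = sqrt(-6) = I*sqrt(6))
1/(74052 + (-41034 + 1/(T(60) + 4002))) = 1/(74052 + (-41034 + 1/(I*sqrt(6) + 4002))) = 1/(74052 + (-41034 + 1/(4002 + I*sqrt(6)))) = 1/(33018 + 1/(4002 + I*sqrt(6)))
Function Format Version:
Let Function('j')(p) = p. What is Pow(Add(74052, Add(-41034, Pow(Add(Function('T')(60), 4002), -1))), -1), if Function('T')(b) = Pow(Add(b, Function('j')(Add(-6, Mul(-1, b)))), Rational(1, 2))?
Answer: Add(Rational(528816622182, 17460467363343313), Mul(Rational(1, 17460467363343313), I, Pow(6, Rational(1, 2)))) ≈ Add(3.0287e-5, Mul(1.4029e-16, I))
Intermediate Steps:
Function('T')(b) = Mul(I, Pow(6, Rational(1, 2))) (Function('T')(b) = Pow(Add(b, Add(-6, Mul(-1, b))), Rational(1, 2)) = Pow(-6, Rational(1, 2)) = Mul(I, Pow(6, Rational(1, 2))))
Pow(Add(74052, Add(-41034, Pow(Add(Function('T')(60), 4002), -1))), -1) = Pow(Add(74052, Add(-41034, Pow(Add(Mul(I, Pow(6, Rational(1, 2))), 4002), -1))), -1) = Pow(Add(74052, Add(-41034, Pow(Add(4002, Mul(I, Pow(6, Rational(1, 2)))), -1))), -1) = Pow(Add(33018, Pow(Add(4002, Mul(I, Pow(6, Rational(1, 2)))), -1)), -1)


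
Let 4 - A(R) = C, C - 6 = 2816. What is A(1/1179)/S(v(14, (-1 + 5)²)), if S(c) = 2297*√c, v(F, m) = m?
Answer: -1409/4594 ≈ -0.30670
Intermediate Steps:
C = 2822 (C = 6 + 2816 = 2822)
A(R) = -2818 (A(R) = 4 - 1*2822 = 4 - 2822 = -2818)
A(1/1179)/S(v(14, (-1 + 5)²)) = -2818/(2297*√((-1 + 5)²)) = -2818/(2297*√(4²)) = -2818/(2297*√16) = -2818/(2297*4) = -2818/9188 = -2818*1/9188 = -1409/4594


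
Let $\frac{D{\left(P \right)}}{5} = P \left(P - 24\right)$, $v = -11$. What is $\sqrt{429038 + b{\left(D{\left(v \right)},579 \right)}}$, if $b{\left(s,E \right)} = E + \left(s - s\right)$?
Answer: $\sqrt{429617} \approx 655.45$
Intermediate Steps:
$D{\left(P \right)} = 5 P \left(-24 + P\right)$ ($D{\left(P \right)} = 5 P \left(P - 24\right) = 5 P \left(-24 + P\right)$)
$b{\left(s,E \right)} = E$ ($b{\left(s,E \right)} = E + 0 = E$)
$\sqrt{429038 + b{\left(D{\left(v \right)},579 \right)}} = \sqrt{429038 + 579} = \sqrt{429617}$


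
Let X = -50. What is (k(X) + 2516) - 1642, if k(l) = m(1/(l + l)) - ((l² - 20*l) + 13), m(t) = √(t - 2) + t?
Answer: -263901/100 + I*√201/10 ≈ -2639.0 + 1.4177*I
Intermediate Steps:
m(t) = t + √(-2 + t) (m(t) = √(-2 + t) + t = t + √(-2 + t))
k(l) = -13 + √(-2 + 1/(2*l)) + 1/(2*l) - l² + 20*l (k(l) = (1/(l + l) + √(-2 + 1/(l + l))) - ((l² - 20*l) + 13) = (1/(2*l) + √(-2 + 1/(2*l))) - (13 + l² - 20*l) = (1/(2*l) + √(-2 + 1/(2*l))) + (-13 - l² + 20*l) = (√(-2 + 1/(2*l)) + 1/(2*l)) + (-13 - l² + 20*l) = -13 + √(-2 + 1/(2*l)) + 1/(2*l) - l² + 20*l)
(k(X) + 2516) - 1642 = ((-13 + (½)/(-50) - 1*(-50)² + 20*(-50) + √2*√(-4 + 1/(-50))/2) + 2516) - 1642 = ((-13 + (½)*(-1/50) - 1*2500 - 1000 + √2*√(-4 - 1/50)/2) + 2516) - 1642 = ((-13 - 1/100 - 2500 - 1000 + √2*√(-201/50)/2) + 2516) - 1642 = ((-13 - 1/100 - 2500 - 1000 + √2*(I*√402/10)/2) + 2516) - 1642 = ((-13 - 1/100 - 2500 - 1000 + I*√201/10) + 2516) - 1642 = ((-351301/100 + I*√201/10) + 2516) - 1642 = (-99701/100 + I*√201/10) - 1642 = -263901/100 + I*√201/10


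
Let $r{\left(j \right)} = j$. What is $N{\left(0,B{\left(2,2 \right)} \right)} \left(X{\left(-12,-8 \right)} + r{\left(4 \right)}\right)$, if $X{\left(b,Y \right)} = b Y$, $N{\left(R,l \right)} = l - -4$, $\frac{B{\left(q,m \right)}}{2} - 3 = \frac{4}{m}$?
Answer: $1400$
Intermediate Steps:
$B{\left(q,m \right)} = 6 + \frac{8}{m}$ ($B{\left(q,m \right)} = 6 + 2 \frac{4}{m} = 6 + \frac{8}{m}$)
$N{\left(R,l \right)} = 4 + l$ ($N{\left(R,l \right)} = l + 4 = 4 + l$)
$X{\left(b,Y \right)} = Y b$
$N{\left(0,B{\left(2,2 \right)} \right)} \left(X{\left(-12,-8 \right)} + r{\left(4 \right)}\right) = \left(4 + \left(6 + \frac{8}{2}\right)\right) \left(\left(-8\right) \left(-12\right) + 4\right) = \left(4 + \left(6 + 8 \cdot \frac{1}{2}\right)\right) \left(96 + 4\right) = \left(4 + \left(6 + 4\right)\right) 100 = \left(4 + 10\right) 100 = 14 \cdot 100 = 1400$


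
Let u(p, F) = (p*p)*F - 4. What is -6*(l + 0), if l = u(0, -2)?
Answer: 24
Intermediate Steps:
u(p, F) = -4 + F*p**2 (u(p, F) = p**2*F - 4 = F*p**2 - 4 = -4 + F*p**2)
l = -4 (l = -4 - 2*0**2 = -4 - 2*0 = -4 + 0 = -4)
-6*(l + 0) = -6*(-4 + 0) = -6*(-4) = 24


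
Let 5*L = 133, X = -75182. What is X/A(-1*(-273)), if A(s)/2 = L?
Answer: -187955/133 ≈ -1413.2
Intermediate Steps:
L = 133/5 (L = (1/5)*133 = 133/5 ≈ 26.600)
A(s) = 266/5 (A(s) = 2*(133/5) = 266/5)
X/A(-1*(-273)) = -75182/266/5 = -75182*5/266 = -187955/133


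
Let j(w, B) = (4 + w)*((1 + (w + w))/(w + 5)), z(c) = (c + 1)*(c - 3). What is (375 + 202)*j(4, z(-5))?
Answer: 4616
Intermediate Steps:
z(c) = (1 + c)*(-3 + c)
j(w, B) = (1 + 2*w)*(4 + w)/(5 + w) (j(w, B) = (4 + w)*((1 + 2*w)/(5 + w)) = (1 + 2*w)*(4 + w)/(5 + w))
(375 + 202)*j(4, z(-5)) = (375 + 202)*((4 + 2*4**2 + 9*4)/(5 + 4)) = 577*((4 + 2*16 + 36)/9) = 577*((4 + 32 + 36)/9) = 577*((1/9)*72) = 577*8 = 4616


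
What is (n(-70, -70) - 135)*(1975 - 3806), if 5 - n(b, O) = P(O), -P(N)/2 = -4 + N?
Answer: 509018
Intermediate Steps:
P(N) = 8 - 2*N (P(N) = -2*(-4 + N) = 8 - 2*N)
n(b, O) = -3 + 2*O (n(b, O) = 5 - (8 - 2*O) = 5 + (-8 + 2*O) = -3 + 2*O)
(n(-70, -70) - 135)*(1975 - 3806) = ((-3 + 2*(-70)) - 135)*(1975 - 3806) = ((-3 - 140) - 135)*(-1831) = (-143 - 135)*(-1831) = -278*(-1831) = 509018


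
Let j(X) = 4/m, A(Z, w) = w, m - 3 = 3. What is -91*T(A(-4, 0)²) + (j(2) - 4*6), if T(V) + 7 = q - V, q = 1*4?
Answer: 749/3 ≈ 249.67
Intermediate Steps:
m = 6 (m = 3 + 3 = 6)
j(X) = ⅔ (j(X) = 4/6 = 4*(⅙) = ⅔)
q = 4
T(V) = -3 - V (T(V) = -7 + (4 - V) = -3 - V)
-91*T(A(-4, 0)²) + (j(2) - 4*6) = -91*(-3 - 1*0²) + (⅔ - 4*6) = -91*(-3 - 1*0) + (⅔ - 24) = -91*(-3 + 0) - 70/3 = -91*(-3) - 70/3 = 273 - 70/3 = 749/3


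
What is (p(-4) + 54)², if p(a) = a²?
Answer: 4900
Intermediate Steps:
(p(-4) + 54)² = ((-4)² + 54)² = (16 + 54)² = 70² = 4900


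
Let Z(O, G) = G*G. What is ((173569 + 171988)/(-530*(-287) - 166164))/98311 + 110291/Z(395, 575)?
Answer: 152270721429929/456812261266250 ≈ 0.33333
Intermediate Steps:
Z(O, G) = G²
((173569 + 171988)/(-530*(-287) - 166164))/98311 + 110291/Z(395, 575) = ((173569 + 171988)/(-530*(-287) - 166164))/98311 + 110291/(575²) = (345557/(152110 - 166164))*(1/98311) + 110291/330625 = (345557/(-14054))*(1/98311) + 110291*(1/330625) = (345557*(-1/14054))*(1/98311) + 110291/330625 = -345557/14054*1/98311 + 110291/330625 = -345557/1381662794 + 110291/330625 = 152270721429929/456812261266250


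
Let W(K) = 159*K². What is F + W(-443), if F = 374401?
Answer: 31577992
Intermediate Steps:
F + W(-443) = 374401 + 159*(-443)² = 374401 + 159*196249 = 374401 + 31203591 = 31577992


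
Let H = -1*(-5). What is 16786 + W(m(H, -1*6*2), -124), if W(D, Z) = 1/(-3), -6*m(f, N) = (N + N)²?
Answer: 50357/3 ≈ 16786.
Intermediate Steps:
H = 5
m(f, N) = -2*N²/3 (m(f, N) = -(N + N)²/6 = -4*N²/6 = -2*N²/3)
W(D, Z) = -⅓
16786 + W(m(H, -1*6*2), -124) = 16786 - ⅓ = 50357/3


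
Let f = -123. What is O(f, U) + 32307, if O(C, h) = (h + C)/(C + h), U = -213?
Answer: 32308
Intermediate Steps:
O(C, h) = 1 (O(C, h) = (C + h)/(C + h) = 1)
O(f, U) + 32307 = 1 + 32307 = 32308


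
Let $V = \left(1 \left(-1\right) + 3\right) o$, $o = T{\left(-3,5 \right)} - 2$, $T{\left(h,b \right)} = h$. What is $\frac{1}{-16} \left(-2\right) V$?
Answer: $- \frac{5}{4} \approx -1.25$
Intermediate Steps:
$o = -5$ ($o = -3 - 2 = -5$)
$V = -10$ ($V = \left(1 \left(-1\right) + 3\right) \left(-5\right) = \left(-1 + 3\right) \left(-5\right) = 2 \left(-5\right) = -10$)
$\frac{1}{-16} \left(-2\right) V = \frac{1}{-16} \left(-2\right) \left(-10\right) = \left(- \frac{1}{16}\right) \left(-2\right) \left(-10\right) = \frac{1}{8} \left(-10\right) = - \frac{5}{4}$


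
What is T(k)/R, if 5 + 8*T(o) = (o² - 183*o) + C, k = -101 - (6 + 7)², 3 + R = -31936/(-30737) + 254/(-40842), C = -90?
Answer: -76711945053555/9878234992 ≈ -7765.8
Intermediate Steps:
R = -1234779374/627680277 (R = -3 + (-31936/(-30737) + 254/(-40842)) = -3 + (-31936*(-1/30737) + 254*(-1/40842)) = -3 + (31936/30737 - 127/20421) = -3 + 648261457/627680277 = -1234779374/627680277 ≈ -1.9672)
k = -270 (k = -101 - 1*13² = -101 - 1*169 = -101 - 169 = -270)
T(o) = -95/8 - 183*o/8 + o²/8 (T(o) = -5/8 + ((o² - 183*o) - 90)/8 = -5/8 + (-90 + o² - 183*o)/8 = -5/8 + (-45/4 - 183*o/8 + o²/8) = -95/8 - 183*o/8 + o²/8)
T(k)/R = (-95/8 - 183/8*(-270) + (⅛)*(-270)²)/(-1234779374/627680277) = (-95/8 + 24705/4 + (⅛)*72900)*(-627680277/1234779374) = (-95/8 + 24705/4 + 18225/2)*(-627680277/1234779374) = (122215/8)*(-627680277/1234779374) = -76711945053555/9878234992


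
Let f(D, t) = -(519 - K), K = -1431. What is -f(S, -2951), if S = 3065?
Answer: 1950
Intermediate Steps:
f(D, t) = -1950 (f(D, t) = -(519 - 1*(-1431)) = -(519 + 1431) = -1*1950 = -1950)
-f(S, -2951) = -1*(-1950) = 1950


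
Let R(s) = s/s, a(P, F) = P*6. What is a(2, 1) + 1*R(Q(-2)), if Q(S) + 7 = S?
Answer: 13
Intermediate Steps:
a(P, F) = 6*P
Q(S) = -7 + S
R(s) = 1
a(2, 1) + 1*R(Q(-2)) = 6*2 + 1*1 = 12 + 1 = 13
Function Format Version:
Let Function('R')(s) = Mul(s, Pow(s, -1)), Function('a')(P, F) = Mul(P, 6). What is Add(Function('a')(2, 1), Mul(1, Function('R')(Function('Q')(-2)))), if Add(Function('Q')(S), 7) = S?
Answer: 13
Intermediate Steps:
Function('a')(P, F) = Mul(6, P)
Function('Q')(S) = Add(-7, S)
Function('R')(s) = 1
Add(Function('a')(2, 1), Mul(1, Function('R')(Function('Q')(-2)))) = Add(Mul(6, 2), Mul(1, 1)) = Add(12, 1) = 13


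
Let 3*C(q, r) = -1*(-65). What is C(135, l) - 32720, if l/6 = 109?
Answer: -98095/3 ≈ -32698.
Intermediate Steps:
l = 654 (l = 6*109 = 654)
C(q, r) = 65/3 (C(q, r) = (-1*(-65))/3 = (⅓)*65 = 65/3)
C(135, l) - 32720 = 65/3 - 32720 = -98095/3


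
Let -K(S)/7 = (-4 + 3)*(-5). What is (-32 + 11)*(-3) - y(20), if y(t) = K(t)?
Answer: 98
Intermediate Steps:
K(S) = -35 (K(S) = -7*(-4 + 3)*(-5) = -(-7)*(-5) = -7*5 = -35)
y(t) = -35
(-32 + 11)*(-3) - y(20) = (-32 + 11)*(-3) - 1*(-35) = -21*(-3) + 35 = 63 + 35 = 98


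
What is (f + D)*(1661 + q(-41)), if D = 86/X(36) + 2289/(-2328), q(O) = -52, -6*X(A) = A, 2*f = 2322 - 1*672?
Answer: 3032873287/2328 ≈ 1.3028e+6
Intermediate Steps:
f = 825 (f = (2322 - 1*672)/2 = (2322 - 672)/2 = (1/2)*1650 = 825)
X(A) = -A/6
D = -35657/2328 (D = 86/((-1/6*36)) + 2289/(-2328) = 86/(-6) + 2289*(-1/2328) = 86*(-1/6) - 763/776 = -43/3 - 763/776 = -35657/2328 ≈ -15.317)
(f + D)*(1661 + q(-41)) = (825 - 35657/2328)*(1661 - 52) = (1884943/2328)*1609 = 3032873287/2328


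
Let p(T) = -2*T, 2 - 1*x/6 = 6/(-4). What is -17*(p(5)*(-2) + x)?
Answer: -697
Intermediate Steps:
x = 21 (x = 12 - 36/(-4) = 12 - 36*(-1)/4 = 12 - 6*(-3/2) = 12 + 9 = 21)
-17*(p(5)*(-2) + x) = -17*(-2*5*(-2) + 21) = -17*(-10*(-2) + 21) = -17*(20 + 21) = -17*41 = -697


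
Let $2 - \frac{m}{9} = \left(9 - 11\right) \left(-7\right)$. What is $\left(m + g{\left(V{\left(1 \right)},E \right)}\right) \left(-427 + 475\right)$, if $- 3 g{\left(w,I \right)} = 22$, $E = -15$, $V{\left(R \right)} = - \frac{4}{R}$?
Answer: $-5536$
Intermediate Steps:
$g{\left(w,I \right)} = - \frac{22}{3}$ ($g{\left(w,I \right)} = \left(- \frac{1}{3}\right) 22 = - \frac{22}{3}$)
$m = -108$ ($m = 18 - 9 \left(9 - 11\right) \left(-7\right) = 18 - 9 \left(\left(-2\right) \left(-7\right)\right) = 18 - 126 = -108$)
$\left(m + g{\left(V{\left(1 \right)},E \right)}\right) \left(-427 + 475\right) = \left(-108 - \frac{22}{3}\right) \left(-427 + 475\right) = \left(- \frac{346}{3}\right) 48 = -5536$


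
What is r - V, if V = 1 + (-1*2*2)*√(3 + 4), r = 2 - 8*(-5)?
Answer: 41 + 4*√7 ≈ 51.583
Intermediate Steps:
r = 42 (r = 2 + 40 = 42)
V = 1 - 4*√7 (V = 1 + (-2*2)*√7 = 1 - 4*√7 ≈ -9.5830)
r - V = 42 - (1 - 4*√7) = 42 + (-1 + 4*√7) = 41 + 4*√7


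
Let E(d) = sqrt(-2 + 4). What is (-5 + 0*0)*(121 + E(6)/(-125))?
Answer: -605 + sqrt(2)/25 ≈ -604.94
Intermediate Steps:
E(d) = sqrt(2)
(-5 + 0*0)*(121 + E(6)/(-125)) = (-5 + 0*0)*(121 + sqrt(2)/(-125)) = (-5 + 0)*(121 + sqrt(2)*(-1/125)) = -5*(121 - sqrt(2)/125) = -605 + sqrt(2)/25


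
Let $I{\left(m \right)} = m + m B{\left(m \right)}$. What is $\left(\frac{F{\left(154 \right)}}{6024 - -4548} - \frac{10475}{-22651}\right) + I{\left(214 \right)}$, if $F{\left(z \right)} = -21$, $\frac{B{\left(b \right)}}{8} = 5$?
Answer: $\frac{700396071319}{79822124} \approx 8774.5$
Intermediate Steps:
$B{\left(b \right)} = 40$ ($B{\left(b \right)} = 8 \cdot 5 = 40$)
$I{\left(m \right)} = 41 m$ ($I{\left(m \right)} = m + m 40 = m + 40 m = 41 m$)
$\left(\frac{F{\left(154 \right)}}{6024 - -4548} - \frac{10475}{-22651}\right) + I{\left(214 \right)} = \left(- \frac{21}{6024 - -4548} - \frac{10475}{-22651}\right) + 41 \cdot 214 = \left(- \frac{21}{6024 + 4548} - - \frac{10475}{22651}\right) + 8774 = \left(- \frac{21}{10572} + \frac{10475}{22651}\right) + 8774 = \left(\left(-21\right) \frac{1}{10572} + \frac{10475}{22651}\right) + 8774 = \left(- \frac{7}{3524} + \frac{10475}{22651}\right) + 8774 = \frac{36755343}{79822124} + 8774 = \frac{700396071319}{79822124}$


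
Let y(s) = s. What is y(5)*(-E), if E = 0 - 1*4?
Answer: 20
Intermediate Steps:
E = -4 (E = 0 - 4 = -4)
y(5)*(-E) = 5*(-1*(-4)) = 5*4 = 20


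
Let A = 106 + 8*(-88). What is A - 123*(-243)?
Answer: 29291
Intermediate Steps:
A = -598 (A = 106 - 704 = -598)
A - 123*(-243) = -598 - 123*(-243) = -598 + 29889 = 29291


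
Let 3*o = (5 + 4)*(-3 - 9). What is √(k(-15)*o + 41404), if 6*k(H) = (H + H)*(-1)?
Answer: 2*√10306 ≈ 203.04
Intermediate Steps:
k(H) = -H/3 (k(H) = ((H + H)*(-1))/6 = ((2*H)*(-1))/6 = (-2*H)/6 = -H/3)
o = -36 (o = ((5 + 4)*(-3 - 9))/3 = (9*(-12))/3 = (⅓)*(-108) = -36)
√(k(-15)*o + 41404) = √(-⅓*(-15)*(-36) + 41404) = √(5*(-36) + 41404) = √(-180 + 41404) = √41224 = 2*√10306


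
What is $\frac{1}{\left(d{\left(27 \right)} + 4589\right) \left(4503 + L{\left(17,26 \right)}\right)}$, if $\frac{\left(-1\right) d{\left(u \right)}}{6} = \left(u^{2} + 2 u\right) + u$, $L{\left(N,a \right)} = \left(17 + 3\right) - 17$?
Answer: $- \frac{1}{1221126} \approx -8.1892 \cdot 10^{-7}$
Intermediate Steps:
$L{\left(N,a \right)} = 3$ ($L{\left(N,a \right)} = 20 - 17 = 3$)
$d{\left(u \right)} = - 18 u - 6 u^{2}$ ($d{\left(u \right)} = - 6 \left(\left(u^{2} + 2 u\right) + u\right) = - 6 \left(u^{2} + 3 u\right) = - 18 u - 6 u^{2}$)
$\frac{1}{\left(d{\left(27 \right)} + 4589\right) \left(4503 + L{\left(17,26 \right)}\right)} = \frac{1}{\left(\left(-6\right) 27 \left(3 + 27\right) + 4589\right) \left(4503 + 3\right)} = \frac{1}{\left(\left(-6\right) 27 \cdot 30 + 4589\right) 4506} = \frac{1}{\left(-4860 + 4589\right) 4506} = \frac{1}{\left(-271\right) 4506} = \frac{1}{-1221126} = - \frac{1}{1221126}$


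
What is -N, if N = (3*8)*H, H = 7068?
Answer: -169632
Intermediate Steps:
N = 169632 (N = (3*8)*7068 = 24*7068 = 169632)
-N = -1*169632 = -169632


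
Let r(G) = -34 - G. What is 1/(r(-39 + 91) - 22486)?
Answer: -1/22572 ≈ -4.4303e-5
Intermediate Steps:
1/(r(-39 + 91) - 22486) = 1/((-34 - (-39 + 91)) - 22486) = 1/((-34 - 1*52) - 22486) = 1/((-34 - 52) - 22486) = 1/(-86 - 22486) = 1/(-22572) = -1/22572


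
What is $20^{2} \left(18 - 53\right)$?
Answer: $-14000$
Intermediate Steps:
$20^{2} \left(18 - 53\right) = 400 \left(-35\right) = -14000$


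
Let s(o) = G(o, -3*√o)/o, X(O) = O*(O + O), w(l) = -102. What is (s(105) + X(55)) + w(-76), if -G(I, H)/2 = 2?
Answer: 624536/105 ≈ 5948.0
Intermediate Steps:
G(I, H) = -4 (G(I, H) = -2*2 = -4)
X(O) = 2*O² (X(O) = O*(2*O) = 2*O²)
s(o) = -4/o
(s(105) + X(55)) + w(-76) = (-4/105 + 2*55²) - 102 = (-4*1/105 + 2*3025) - 102 = (-4/105 + 6050) - 102 = 635246/105 - 102 = 624536/105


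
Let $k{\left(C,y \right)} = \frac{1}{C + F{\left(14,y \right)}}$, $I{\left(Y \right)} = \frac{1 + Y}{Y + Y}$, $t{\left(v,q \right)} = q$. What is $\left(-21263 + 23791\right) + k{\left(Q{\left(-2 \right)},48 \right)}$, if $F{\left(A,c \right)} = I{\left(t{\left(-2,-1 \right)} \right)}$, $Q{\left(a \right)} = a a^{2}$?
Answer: $\frac{20223}{8} \approx 2527.9$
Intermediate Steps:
$Q{\left(a \right)} = a^{3}$
$I{\left(Y \right)} = \frac{1 + Y}{2 Y}$
$F{\left(A,c \right)} = 0$ ($F{\left(A,c \right)} = \frac{1 - 1}{2 \left(-1\right)} = \frac{1}{2} \left(-1\right) 0 = 0$)
$k{\left(C,y \right)} = \frac{1}{C}$ ($k{\left(C,y \right)} = \frac{1}{C + 0} = \frac{1}{C}$)
$\left(-21263 + 23791\right) + k{\left(Q{\left(-2 \right)},48 \right)} = \left(-21263 + 23791\right) + \frac{1}{\left(-2\right)^{3}} = 2528 + \frac{1}{-8} = 2528 - \frac{1}{8} = \frac{20223}{8}$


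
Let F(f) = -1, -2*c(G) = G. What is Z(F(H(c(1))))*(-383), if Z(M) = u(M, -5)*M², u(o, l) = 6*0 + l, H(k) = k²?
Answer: 1915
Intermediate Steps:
c(G) = -G/2
u(o, l) = l (u(o, l) = 0 + l = l)
Z(M) = -5*M²
Z(F(H(c(1))))*(-383) = -5*(-1)²*(-383) = -5*1*(-383) = -5*(-383) = 1915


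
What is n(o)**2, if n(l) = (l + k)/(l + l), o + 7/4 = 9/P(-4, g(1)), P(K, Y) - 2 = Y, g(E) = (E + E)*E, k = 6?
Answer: 169/4 ≈ 42.250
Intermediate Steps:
g(E) = 2*E**2 (g(E) = (2*E)*E = 2*E**2)
P(K, Y) = 2 + Y
o = 1/2 (o = -7/4 + 9/(2 + 2*1**2) = -7/4 + 9/(2 + 2*1) = -7/4 + 9/(2 + 2) = -7/4 + 9/4 = 1/2 ≈ 0.50000)
n(l) = (6 + l)/(2*l) (n(l) = (l + 6)/(l + l) = (6 + l)/((2*l)) = (6 + l)*(1/(2*l)) = (6 + l)/(2*l))
n(o)**2 = ((6 + 1/2)/(2*(1/2)))**2 = ((1/2)*2*(13/2))**2 = (13/2)**2 = 169/4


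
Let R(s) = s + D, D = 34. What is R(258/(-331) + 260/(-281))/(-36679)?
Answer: -3003816/3411550469 ≈ -0.00088048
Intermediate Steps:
R(s) = 34 + s (R(s) = s + 34 = 34 + s)
R(258/(-331) + 260/(-281))/(-36679) = (34 + (258/(-331) + 260/(-281)))/(-36679) = (34 + (258*(-1/331) + 260*(-1/281)))*(-1/36679) = (34 + (-258/331 - 260/281))*(-1/36679) = (34 - 158558/93011)*(-1/36679) = (3003816/93011)*(-1/36679) = -3003816/3411550469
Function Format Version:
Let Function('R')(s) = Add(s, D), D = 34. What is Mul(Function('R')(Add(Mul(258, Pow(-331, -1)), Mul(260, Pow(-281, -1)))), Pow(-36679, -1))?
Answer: Rational(-3003816, 3411550469) ≈ -0.00088048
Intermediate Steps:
Function('R')(s) = Add(34, s) (Function('R')(s) = Add(s, 34) = Add(34, s))
Mul(Function('R')(Add(Mul(258, Pow(-331, -1)), Mul(260, Pow(-281, -1)))), Pow(-36679, -1)) = Mul(Add(34, Add(Mul(258, Pow(-331, -1)), Mul(260, Pow(-281, -1)))), Pow(-36679, -1)) = Mul(Add(34, Add(Mul(258, Rational(-1, 331)), Mul(260, Rational(-1, 281)))), Rational(-1, 36679)) = Mul(Add(34, Add(Rational(-258, 331), Rational(-260, 281))), Rational(-1, 36679)) = Mul(Add(34, Rational(-158558, 93011)), Rational(-1, 36679)) = Mul(Rational(3003816, 93011), Rational(-1, 36679)) = Rational(-3003816, 3411550469)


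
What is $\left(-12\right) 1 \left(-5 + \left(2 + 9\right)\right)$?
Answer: $-72$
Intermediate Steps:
$\left(-12\right) 1 \left(-5 + \left(2 + 9\right)\right) = - 12 \left(-5 + 11\right) = \left(-12\right) 6 = -72$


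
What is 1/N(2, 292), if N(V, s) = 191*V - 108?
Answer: 1/274 ≈ 0.0036496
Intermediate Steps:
N(V, s) = -108 + 191*V
1/N(2, 292) = 1/(-108 + 191*2) = 1/(-108 + 382) = 1/274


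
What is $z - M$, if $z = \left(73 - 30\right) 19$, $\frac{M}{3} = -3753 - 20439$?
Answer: $73393$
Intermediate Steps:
$M = -72576$ ($M = 3 \left(-3753 - 20439\right) = 3 \left(-24192\right) = -72576$)
$z = 817$ ($z = 43 \cdot 19 = 817$)
$z - M = 817 - -72576 = 817 + 72576 = 73393$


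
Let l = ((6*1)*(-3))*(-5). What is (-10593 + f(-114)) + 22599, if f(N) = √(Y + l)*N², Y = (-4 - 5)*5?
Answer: 12006 + 38988*√5 ≈ 99186.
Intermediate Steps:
Y = -45 (Y = -9*5 = -45)
l = 90 (l = (6*(-3))*(-5) = -18*(-5) = 90)
f(N) = 3*√5*N² (f(N) = √(-45 + 90)*N² = √45*N² = (3*√5)*N² = 3*√5*N²)
(-10593 + f(-114)) + 22599 = (-10593 + 3*√5*(-114)²) + 22599 = (-10593 + 3*√5*12996) + 22599 = (-10593 + 38988*√5) + 22599 = 12006 + 38988*√5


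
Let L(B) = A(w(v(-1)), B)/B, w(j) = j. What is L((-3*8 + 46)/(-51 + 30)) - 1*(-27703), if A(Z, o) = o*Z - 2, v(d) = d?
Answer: 304743/11 ≈ 27704.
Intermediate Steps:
A(Z, o) = -2 + Z*o (A(Z, o) = Z*o - 2 = -2 + Z*o)
L(B) = (-2 - B)/B
L((-3*8 + 46)/(-51 + 30)) - 1*(-27703) = (-2 - (-3*8 + 46)/(-51 + 30))/(((-3*8 + 46)/(-51 + 30))) - 1*(-27703) = (-2 - (-24 + 46)/(-21))/(((-24 + 46)/(-21))) + 27703 = (-2 - 22*(-1)/21)/((22*(-1/21))) + 27703 = (-2 - 1*(-22/21))/(-22/21) + 27703 = -21*(-2 + 22/21)/22 + 27703 = -21/22*(-20/21) + 27703 = 10/11 + 27703 = 304743/11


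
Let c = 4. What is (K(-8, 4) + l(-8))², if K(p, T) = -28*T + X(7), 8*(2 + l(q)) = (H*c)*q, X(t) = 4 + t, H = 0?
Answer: 10609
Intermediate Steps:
l(q) = -2 (l(q) = -2 + ((0*4)*q)/8 = -2 + (0*q)/8 = -2 + (⅛)*0 = -2 + 0 = -2)
K(p, T) = 11 - 28*T (K(p, T) = -28*T + (4 + 7) = -28*T + 11 = 11 - 28*T)
(K(-8, 4) + l(-8))² = ((11 - 28*4) - 2)² = ((11 - 112) - 2)² = (-101 - 2)² = (-103)² = 10609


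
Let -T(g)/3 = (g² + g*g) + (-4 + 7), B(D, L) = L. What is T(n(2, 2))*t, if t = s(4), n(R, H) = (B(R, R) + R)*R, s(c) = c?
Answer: -1572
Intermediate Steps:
n(R, H) = 2*R² (n(R, H) = (R + R)*R = (2*R)*R = 2*R²)
T(g) = -9 - 6*g² (T(g) = -3*((g² + g*g) + (-4 + 7)) = -3*((g² + g²) + 3) = -3*(2*g² + 3) = -3*(3 + 2*g²) = -9 - 6*g²)
t = 4
T(n(2, 2))*t = (-9 - 6*(2*2²)²)*4 = (-9 - 6*(2*4)²)*4 = (-9 - 6*8²)*4 = (-9 - 6*64)*4 = (-9 - 384)*4 = -393*4 = -1572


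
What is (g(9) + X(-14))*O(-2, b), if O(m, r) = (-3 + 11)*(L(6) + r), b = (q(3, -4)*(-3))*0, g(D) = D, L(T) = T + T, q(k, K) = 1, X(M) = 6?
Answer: 1440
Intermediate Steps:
L(T) = 2*T
b = 0 (b = (1*(-3))*0 = -3*0 = 0)
O(m, r) = 96 + 8*r (O(m, r) = (-3 + 11)*(2*6 + r) = 8*(12 + r) = 96 + 8*r)
(g(9) + X(-14))*O(-2, b) = (9 + 6)*(96 + 8*0) = 15*(96 + 0) = 15*96 = 1440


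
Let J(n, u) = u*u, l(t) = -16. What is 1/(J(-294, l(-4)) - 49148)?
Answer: -1/48892 ≈ -2.0453e-5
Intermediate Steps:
J(n, u) = u²
1/(J(-294, l(-4)) - 49148) = 1/((-16)² - 49148) = 1/(256 - 49148) = 1/(-48892) = -1/48892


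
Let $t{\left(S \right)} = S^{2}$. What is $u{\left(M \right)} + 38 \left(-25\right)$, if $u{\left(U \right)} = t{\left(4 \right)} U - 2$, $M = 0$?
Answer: $-952$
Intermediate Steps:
$u{\left(U \right)} = -2 + 16 U$ ($u{\left(U \right)} = 4^{2} U - 2 = 16 U - 2 = -2 + 16 U$)
$u{\left(M \right)} + 38 \left(-25\right) = \left(-2 + 16 \cdot 0\right) + 38 \left(-25\right) = \left(-2 + 0\right) - 950 = -2 - 950 = -952$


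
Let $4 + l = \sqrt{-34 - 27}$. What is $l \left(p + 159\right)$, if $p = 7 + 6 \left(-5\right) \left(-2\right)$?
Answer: $-904 + 226 i \sqrt{61} \approx -904.0 + 1765.1 i$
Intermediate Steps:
$l = -4 + i \sqrt{61}$ ($l = -4 + \sqrt{-34 - 27} = -4 + \sqrt{-61} = -4 + i \sqrt{61} \approx -4.0 + 7.8102 i$)
$p = 67$ ($p = 7 - -60 = 7 + 60 = 67$)
$l \left(p + 159\right) = \left(-4 + i \sqrt{61}\right) \left(67 + 159\right) = \left(-4 + i \sqrt{61}\right) 226 = -904 + 226 i \sqrt{61}$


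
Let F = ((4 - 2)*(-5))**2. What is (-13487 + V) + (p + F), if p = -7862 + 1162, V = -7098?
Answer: -27185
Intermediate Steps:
p = -6700
F = 100 (F = (2*(-5))**2 = (-10)**2 = 100)
(-13487 + V) + (p + F) = (-13487 - 7098) + (-6700 + 100) = -20585 - 6600 = -27185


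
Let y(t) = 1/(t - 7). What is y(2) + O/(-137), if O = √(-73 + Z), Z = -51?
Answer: -⅕ - 2*I*√31/137 ≈ -0.2 - 0.081281*I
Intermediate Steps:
O = 2*I*√31 (O = √(-73 - 51) = √(-124) = 2*I*√31 ≈ 11.136*I)
y(t) = 1/(-7 + t)
y(2) + O/(-137) = 1/(-7 + 2) + (2*I*√31)/(-137) = 1/(-5) - 2*I*√31/137 = -⅕ - 2*I*√31/137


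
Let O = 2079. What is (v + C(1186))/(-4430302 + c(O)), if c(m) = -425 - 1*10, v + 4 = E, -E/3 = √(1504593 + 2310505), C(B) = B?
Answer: -1182/4430737 + 3*√3815098/4430737 ≈ 0.0010557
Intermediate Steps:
E = -3*√3815098 (E = -3*√(1504593 + 2310505) = -3*√3815098 ≈ -5859.7)
v = -4 - 3*√3815098 ≈ -5863.7
c(m) = -435 (c(m) = -425 - 10 = -435)
(v + C(1186))/(-4430302 + c(O)) = ((-4 - 3*√3815098) + 1186)/(-4430302 - 435) = (1182 - 3*√3815098)/(-4430737) = (1182 - 3*√3815098)*(-1/4430737) = -1182/4430737 + 3*√3815098/4430737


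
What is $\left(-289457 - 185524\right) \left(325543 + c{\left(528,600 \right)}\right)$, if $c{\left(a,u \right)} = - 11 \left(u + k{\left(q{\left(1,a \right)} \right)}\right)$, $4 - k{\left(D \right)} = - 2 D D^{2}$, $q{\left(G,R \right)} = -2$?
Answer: $-151554562575$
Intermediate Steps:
$k{\left(D \right)} = 4 + 2 D^{3}$ ($k{\left(D \right)} = 4 - - 2 D D^{2} = 4 - - 2 D^{3} = 4 + 2 D^{3}$)
$c{\left(a,u \right)} = 132 - 11 u$ ($c{\left(a,u \right)} = - 11 \left(u + \left(4 + 2 \left(-2\right)^{3}\right)\right) = - 11 \left(u + \left(4 + 2 \left(-8\right)\right)\right) = - 11 \left(u + \left(4 - 16\right)\right) = - 11 \left(u - 12\right) = - 11 \left(-12 + u\right) = 132 - 11 u$)
$\left(-289457 - 185524\right) \left(325543 + c{\left(528,600 \right)}\right) = \left(-289457 - 185524\right) \left(325543 + \left(132 - 6600\right)\right) = - 474981 \left(325543 + \left(132 - 6600\right)\right) = - 474981 \left(325543 - 6468\right) = \left(-474981\right) 319075 = -151554562575$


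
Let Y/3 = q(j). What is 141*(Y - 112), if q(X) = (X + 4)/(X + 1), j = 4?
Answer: -75576/5 ≈ -15115.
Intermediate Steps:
q(X) = (4 + X)/(1 + X)
Y = 24/5 (Y = 3*((4 + 4)/(1 + 4)) = 3*(8/5) = 24/5 ≈ 4.8000)
141*(Y - 112) = 141*(24/5 - 112) = 141*(-536/5) = -75576/5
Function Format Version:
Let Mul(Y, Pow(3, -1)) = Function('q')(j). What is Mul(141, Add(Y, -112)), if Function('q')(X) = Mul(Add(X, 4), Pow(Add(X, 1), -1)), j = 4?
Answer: Rational(-75576, 5) ≈ -15115.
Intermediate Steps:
Function('q')(X) = Mul(Pow(Add(1, X), -1), Add(4, X)) (Function('q')(X) = Mul(Add(4, X), Pow(Add(1, X), -1)) = Mul(Pow(Add(1, X), -1), Add(4, X)))
Y = Rational(24, 5) (Y = Mul(3, Mul(Pow(Add(1, 4), -1), Add(4, 4))) = Mul(3, Mul(Pow(5, -1), 8)) = Mul(3, Mul(Rational(1, 5), 8)) = Mul(3, Rational(8, 5)) = Rational(24, 5) ≈ 4.8000)
Mul(141, Add(Y, -112)) = Mul(141, Add(Rational(24, 5), -112)) = Mul(141, Rational(-536, 5)) = Rational(-75576, 5)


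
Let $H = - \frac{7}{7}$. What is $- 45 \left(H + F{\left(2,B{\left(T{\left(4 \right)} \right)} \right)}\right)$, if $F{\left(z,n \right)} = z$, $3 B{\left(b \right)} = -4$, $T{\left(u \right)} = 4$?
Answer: $-45$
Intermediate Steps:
$B{\left(b \right)} = - \frac{4}{3}$ ($B{\left(b \right)} = \frac{1}{3} \left(-4\right) = - \frac{4}{3}$)
$H = -1$ ($H = \left(-7\right) \frac{1}{7} = -1$)
$- 45 \left(H + F{\left(2,B{\left(T{\left(4 \right)} \right)} \right)}\right) = - 45 \left(-1 + 2\right) = \left(-45\right) 1 = -45$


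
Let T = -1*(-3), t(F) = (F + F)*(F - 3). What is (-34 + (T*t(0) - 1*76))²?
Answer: 12100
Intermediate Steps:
t(F) = 2*F*(-3 + F) (t(F) = (2*F)*(-3 + F) = 2*F*(-3 + F))
T = 3
(-34 + (T*t(0) - 1*76))² = (-34 + (3*(2*0*(-3 + 0)) - 1*76))² = (-34 + (3*(2*0*(-3)) - 76))² = (-34 + (3*0 - 76))² = (-34 + (0 - 76))² = (-34 - 76)² = (-110)² = 12100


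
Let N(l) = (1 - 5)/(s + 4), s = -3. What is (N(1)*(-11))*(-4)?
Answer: -176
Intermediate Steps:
N(l) = -4 (N(l) = (1 - 5)/(-3 + 4) = -4/1 = -4*1 = -4)
(N(1)*(-11))*(-4) = -4*(-11)*(-4) = 44*(-4) = -176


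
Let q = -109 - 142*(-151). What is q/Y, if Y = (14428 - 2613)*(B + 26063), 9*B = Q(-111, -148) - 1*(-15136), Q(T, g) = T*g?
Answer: 191997/3144337765 ≈ 6.1061e-5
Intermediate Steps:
B = 31564/9 (B = (-111*(-148) - 1*(-15136))/9 = (16428 + 15136)/9 = (⅑)*31564 = 31564/9 ≈ 3507.1)
q = 21333 (q = -109 + 21442 = 21333)
Y = 3144337765/9 (Y = (14428 - 2613)*(31564/9 + 26063) = 11815*(266131/9) = 3144337765/9 ≈ 3.4937e+8)
q/Y = 21333/(3144337765/9) = 21333*(9/3144337765) = 191997/3144337765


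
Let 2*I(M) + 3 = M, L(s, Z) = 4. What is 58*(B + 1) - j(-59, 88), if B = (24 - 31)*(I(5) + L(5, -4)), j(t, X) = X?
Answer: -2060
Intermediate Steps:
I(M) = -3/2 + M/2
B = -35 (B = (24 - 31)*((-3/2 + (½)*5) + 4) = -7*((-3/2 + 5/2) + 4) = -7*(1 + 4) = -7*5 = -35)
58*(B + 1) - j(-59, 88) = 58*(-35 + 1) - 1*88 = 58*(-34) - 88 = -1972 - 88 = -2060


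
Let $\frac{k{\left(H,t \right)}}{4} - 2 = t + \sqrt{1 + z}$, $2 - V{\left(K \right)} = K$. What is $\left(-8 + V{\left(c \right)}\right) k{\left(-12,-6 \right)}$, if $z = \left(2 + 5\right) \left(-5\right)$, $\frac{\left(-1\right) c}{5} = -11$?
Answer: $976 - 244 i \sqrt{34} \approx 976.0 - 1422.8 i$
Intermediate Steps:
$c = 55$ ($c = \left(-5\right) \left(-11\right) = 55$)
$V{\left(K \right)} = 2 - K$
$z = -35$ ($z = 7 \left(-5\right) = -35$)
$k{\left(H,t \right)} = 8 + 4 t + 4 i \sqrt{34}$ ($k{\left(H,t \right)} = 8 + 4 \left(t + \sqrt{1 - 35}\right) = 8 + 4 \left(t + \sqrt{-34}\right) = 8 + 4 \left(t + i \sqrt{34}\right) = 8 + \left(4 t + 4 i \sqrt{34}\right) = 8 + 4 t + 4 i \sqrt{34}$)
$\left(-8 + V{\left(c \right)}\right) k{\left(-12,-6 \right)} = \left(-8 + \left(2 - 55\right)\right) \left(8 + 4 \left(-6\right) + 4 i \sqrt{34}\right) = \left(-8 + \left(2 - 55\right)\right) \left(8 - 24 + 4 i \sqrt{34}\right) = \left(-8 - 53\right) \left(-16 + 4 i \sqrt{34}\right) = - 61 \left(-16 + 4 i \sqrt{34}\right) = 976 - 244 i \sqrt{34}$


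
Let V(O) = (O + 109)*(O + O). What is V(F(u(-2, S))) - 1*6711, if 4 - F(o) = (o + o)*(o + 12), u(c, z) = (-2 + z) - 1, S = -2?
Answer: 20373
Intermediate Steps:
u(c, z) = -3 + z
F(o) = 4 - 2*o*(12 + o) (F(o) = 4 - (o + o)*(o + 12) = 4 - 2*o*(12 + o))
V(O) = 2*O*(109 + O) (V(O) = (109 + O)*(2*O) = 2*O*(109 + O))
V(F(u(-2, S))) - 1*6711 = 2*(4 - 24*(-3 - 2) - 2*(-3 - 2)**2)*(109 + (4 - 24*(-3 - 2) - 2*(-3 - 2)**2)) - 1*6711 = 2*(4 - 24*(-5) - 2*(-5)**2)*(109 + (4 - 24*(-5) - 2*(-5)**2)) - 6711 = 2*(4 + 120 - 2*25)*(109 + (4 + 120 - 2*25)) - 6711 = 2*(4 + 120 - 50)*(109 + (4 + 120 - 50)) - 6711 = 2*74*(109 + 74) - 6711 = 2*74*183 - 6711 = 27084 - 6711 = 20373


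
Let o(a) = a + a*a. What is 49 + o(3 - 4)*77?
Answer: 49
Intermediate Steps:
o(a) = a + a**2
49 + o(3 - 4)*77 = 49 + ((3 - 4)*(1 + (3 - 4)))*77 = 49 - (1 - 1)*77 = 49 - 1*0*77 = 49 + 0*77 = 49 + 0 = 49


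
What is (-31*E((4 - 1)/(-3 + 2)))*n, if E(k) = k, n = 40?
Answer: 3720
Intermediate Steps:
(-31*E((4 - 1)/(-3 + 2)))*n = -31*(4 - 1)/(-3 + 2)*40 = -93/(-1)*40 = -93*(-1)*40 = -31*(-3)*40 = 93*40 = 3720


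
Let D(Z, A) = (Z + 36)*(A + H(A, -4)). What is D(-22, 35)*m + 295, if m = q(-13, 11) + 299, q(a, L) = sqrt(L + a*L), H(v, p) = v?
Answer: 293315 + 1960*I*sqrt(33) ≈ 2.9332e+5 + 11259.0*I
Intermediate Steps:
q(a, L) = sqrt(L + L*a)
D(Z, A) = 2*A*(36 + Z) (D(Z, A) = (Z + 36)*(A + A) = (36 + Z)*(2*A) = 2*A*(36 + Z))
m = 299 + 2*I*sqrt(33) (m = sqrt(11*(1 - 13)) + 299 = sqrt(11*(-12)) + 299 = sqrt(-132) + 299 = 2*I*sqrt(33) + 299 = 299 + 2*I*sqrt(33) ≈ 299.0 + 11.489*I)
D(-22, 35)*m + 295 = (2*35*(36 - 22))*(299 + 2*I*sqrt(33)) + 295 = (2*35*14)*(299 + 2*I*sqrt(33)) + 295 = 980*(299 + 2*I*sqrt(33)) + 295 = (293020 + 1960*I*sqrt(33)) + 295 = 293315 + 1960*I*sqrt(33)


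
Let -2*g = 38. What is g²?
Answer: 361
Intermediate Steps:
g = -19 (g = -½*38 = -19)
g² = (-19)² = 361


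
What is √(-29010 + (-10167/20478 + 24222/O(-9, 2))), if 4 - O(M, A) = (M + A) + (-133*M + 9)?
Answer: I*√1931643036253833890/8157070 ≈ 170.38*I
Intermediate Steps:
O(M, A) = -5 - A + 132*M (O(M, A) = 4 - ((M + A) + (-133*M + 9)) = 4 - ((A + M) + (9 - 133*M)) = 4 - (9 + A - 132*M) = 4 + (-9 - A + 132*M) = -5 - A + 132*M)
√(-29010 + (-10167/20478 + 24222/O(-9, 2))) = √(-29010 + (-10167/20478 + 24222/(-5 - 1*2 + 132*(-9)))) = √(-29010 + (-10167*1/20478 + 24222/(-5 - 2 - 1188))) = √(-29010 + (-3389/6826 + 24222/(-1195))) = √(-29010 + (-3389/6826 + 24222*(-1/1195))) = √(-29010 + (-3389/6826 - 24222/1195)) = √(-29010 - 169389227/8157070) = √(-236805989927/8157070) = I*√1931643036253833890/8157070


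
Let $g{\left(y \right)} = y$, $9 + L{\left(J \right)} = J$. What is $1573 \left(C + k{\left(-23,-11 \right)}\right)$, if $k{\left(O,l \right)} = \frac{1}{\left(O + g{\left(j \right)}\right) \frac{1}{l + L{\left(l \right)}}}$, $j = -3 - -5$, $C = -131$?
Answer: $- \frac{4278560}{21} \approx -2.0374 \cdot 10^{5}$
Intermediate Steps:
$L{\left(J \right)} = -9 + J$
$j = 2$ ($j = -3 + 5 = 2$)
$k{\left(O,l \right)} = \frac{-9 + 2 l}{2 + O}$ ($k{\left(O,l \right)} = \frac{1}{\left(O + 2\right) \frac{1}{l + \left(-9 + l\right)}} = \frac{1}{\left(2 + O\right) \frac{1}{-9 + 2 l}} = \frac{1}{\frac{1}{-9 + 2 l} \left(2 + O\right)} = \frac{-9 + 2 l}{2 + O}$)
$1573 \left(C + k{\left(-23,-11 \right)}\right) = 1573 \left(-131 + \frac{-9 + 2 \left(-11\right)}{2 - 23}\right) = 1573 \left(-131 + \frac{-9 - 22}{-21}\right) = 1573 \left(-131 - - \frac{31}{21}\right) = 1573 \left(-131 + \frac{31}{21}\right) = 1573 \left(- \frac{2720}{21}\right) = - \frac{4278560}{21}$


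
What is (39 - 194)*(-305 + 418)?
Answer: -17515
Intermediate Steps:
(39 - 194)*(-305 + 418) = -155*113 = -17515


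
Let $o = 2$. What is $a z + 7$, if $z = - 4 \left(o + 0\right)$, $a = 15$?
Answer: $-113$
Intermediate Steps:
$z = -8$ ($z = - 4 \left(2 + 0\right) = \left(-4\right) 2 = -8$)
$a z + 7 = 15 \left(-8\right) + 7 = -120 + 7 = -113$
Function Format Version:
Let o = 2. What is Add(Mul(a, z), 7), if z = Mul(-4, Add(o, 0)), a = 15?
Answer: -113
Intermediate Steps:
z = -8 (z = Mul(-4, Add(2, 0)) = Mul(-4, 2) = -8)
Add(Mul(a, z), 7) = Add(Mul(15, -8), 7) = Add(-120, 7) = -113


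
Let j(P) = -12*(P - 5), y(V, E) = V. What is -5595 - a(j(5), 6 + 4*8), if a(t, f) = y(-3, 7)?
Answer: -5592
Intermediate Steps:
j(P) = 60 - 12*P (j(P) = -12*(-5 + P) = 60 - 12*P)
a(t, f) = -3
-5595 - a(j(5), 6 + 4*8) = -5595 - 1*(-3) = -5595 + 3 = -5592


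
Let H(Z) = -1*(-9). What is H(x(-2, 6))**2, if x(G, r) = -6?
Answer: 81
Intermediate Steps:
H(Z) = 9
H(x(-2, 6))**2 = 9**2 = 81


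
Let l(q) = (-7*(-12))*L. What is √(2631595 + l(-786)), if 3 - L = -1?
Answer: √2631931 ≈ 1622.3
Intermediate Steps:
L = 4 (L = 3 - 1*(-1) = 3 + 1 = 4)
l(q) = 336 (l(q) = -7*(-12)*4 = 84*4 = 336)
√(2631595 + l(-786)) = √(2631595 + 336) = √2631931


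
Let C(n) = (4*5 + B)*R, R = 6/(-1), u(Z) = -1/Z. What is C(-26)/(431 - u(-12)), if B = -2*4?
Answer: -864/5171 ≈ -0.16709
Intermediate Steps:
B = -8
R = -6 (R = 6*(-1) = -6)
C(n) = -72 (C(n) = (4*5 - 8)*(-6) = (20 - 8)*(-6) = 12*(-6) = -72)
C(-26)/(431 - u(-12)) = -72/(431 - (-1)/(-12)) = -72/(431 - (-1)*(-1)/12) = -72/(431 - 1*1/12) = -72/(431 - 1/12) = -72/5171/12 = -72*12/5171 = -864/5171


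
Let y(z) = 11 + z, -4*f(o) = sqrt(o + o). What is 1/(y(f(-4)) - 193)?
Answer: -364/66249 + I*sqrt(2)/66249 ≈ -0.0054944 + 2.1347e-5*I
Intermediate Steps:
f(o) = -sqrt(2)*sqrt(o)/4 (f(o) = -sqrt(o + o)/4 = -sqrt(2)*sqrt(o)/4)
1/(y(f(-4)) - 193) = 1/((11 - sqrt(2)*sqrt(-4)/4) - 193) = 1/((11 - sqrt(2)*2*I/4) - 193) = 1/((11 - I*sqrt(2)/2) - 193) = 1/(-182 - I*sqrt(2)/2)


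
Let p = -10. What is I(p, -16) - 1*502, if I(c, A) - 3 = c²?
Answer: -399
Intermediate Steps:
I(c, A) = 3 + c²
I(p, -16) - 1*502 = (3 + (-10)²) - 1*502 = (3 + 100) - 502 = 103 - 502 = -399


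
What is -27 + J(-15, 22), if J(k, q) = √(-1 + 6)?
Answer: -27 + √5 ≈ -24.764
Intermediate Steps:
J(k, q) = √5
-27 + J(-15, 22) = -27 + √5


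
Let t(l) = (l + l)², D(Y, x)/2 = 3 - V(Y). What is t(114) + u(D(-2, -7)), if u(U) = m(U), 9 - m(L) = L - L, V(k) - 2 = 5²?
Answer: 51993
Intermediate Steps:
V(k) = 27 (V(k) = 2 + 5² = 2 + 25 = 27)
D(Y, x) = -48 (D(Y, x) = 2*(3 - 1*27) = 2*(3 - 27) = 2*(-24) = -48)
m(L) = 9 (m(L) = 9 - (L - L) = 9 - 1*0 = 9 + 0 = 9)
u(U) = 9
t(l) = 4*l² (t(l) = (2*l)² = 4*l²)
t(114) + u(D(-2, -7)) = 4*114² + 9 = 4*12996 + 9 = 51984 + 9 = 51993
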